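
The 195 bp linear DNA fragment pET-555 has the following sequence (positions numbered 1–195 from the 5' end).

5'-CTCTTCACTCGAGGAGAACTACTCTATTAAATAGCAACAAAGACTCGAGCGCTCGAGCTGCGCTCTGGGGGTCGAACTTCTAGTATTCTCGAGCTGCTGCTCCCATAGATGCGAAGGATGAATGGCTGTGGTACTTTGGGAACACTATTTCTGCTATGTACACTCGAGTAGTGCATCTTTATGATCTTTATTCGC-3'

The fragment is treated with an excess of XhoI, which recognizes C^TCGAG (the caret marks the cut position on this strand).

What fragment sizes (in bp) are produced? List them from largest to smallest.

XhoI sites (CTCGAG) start at positions 8, 44, 52, 88, 163.
XhoI cuts after the first base of each site, so after positions 8, 44, 52, 88, 163.
Linear molecule, 5 cuts → 6 fragments:
  1–8 → 8 bp
  9–44 → 36 bp
  45–52 → 8 bp
  53–88 → 36 bp
  89–163 → 75 bp
  164–195 → 32 bp
Sorted largest to smallest: 75, 36, 36, 32, 8, 8 bp.

75, 36, 36, 32, 8, 8 bp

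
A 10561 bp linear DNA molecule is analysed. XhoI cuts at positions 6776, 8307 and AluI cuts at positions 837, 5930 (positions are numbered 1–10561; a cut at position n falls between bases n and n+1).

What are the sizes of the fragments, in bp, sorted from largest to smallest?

5093, 2254, 1531, 846, 837 bp

Combined cut positions (sorted): 837, 5930, 6776, 8307.
Linear molecule, 4 cuts → 5 fragments:
  837 − 0 = 837 bp
  5930 − 837 = 5093 bp
  6776 − 5930 = 846 bp
  8307 − 6776 = 1531 bp
  10561 − 8307 = 2254 bp
Sorted largest to smallest: 5093, 2254, 1531, 846, 837 bp.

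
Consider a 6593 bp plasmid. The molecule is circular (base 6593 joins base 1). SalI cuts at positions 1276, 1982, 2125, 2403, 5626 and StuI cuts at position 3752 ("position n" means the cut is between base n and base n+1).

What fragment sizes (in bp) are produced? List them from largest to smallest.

Combined cut positions (sorted): 1276, 1982, 2125, 2403, 3752, 5626.
Circular molecule, 6 cuts → 6 fragments:
  1982 − 1276 = 706 bp
  2125 − 1982 = 143 bp
  2403 − 2125 = 278 bp
  3752 − 2403 = 1349 bp
  5626 − 3752 = 1874 bp
  wrap: 6593 − 5626 + 1276 = 2243 bp
Sorted largest to smallest: 2243, 1874, 1349, 706, 278, 143 bp.

2243, 1874, 1349, 706, 278, 143 bp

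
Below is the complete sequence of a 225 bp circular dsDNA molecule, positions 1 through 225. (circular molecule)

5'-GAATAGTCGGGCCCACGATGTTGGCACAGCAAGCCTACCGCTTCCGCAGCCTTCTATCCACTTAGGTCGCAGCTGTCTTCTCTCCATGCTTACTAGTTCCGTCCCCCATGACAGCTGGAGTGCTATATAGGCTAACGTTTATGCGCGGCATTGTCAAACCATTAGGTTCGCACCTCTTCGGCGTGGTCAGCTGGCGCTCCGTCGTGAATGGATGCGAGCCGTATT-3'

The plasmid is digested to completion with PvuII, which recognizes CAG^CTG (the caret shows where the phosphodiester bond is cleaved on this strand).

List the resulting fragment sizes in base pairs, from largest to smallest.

PvuII sites (CAGCTG) start at positions 70, 112, 188.
PvuII cuts after base 3 of each site, so after positions 72, 114, 190.
Circular molecule, 3 cuts → 3 fragments:
  73–114 → 42 bp
  115–190 → 76 bp
  191–225 then 1–72 → 35 + 72 = 107 bp
Sorted largest to smallest: 107, 76, 42 bp.

107, 76, 42 bp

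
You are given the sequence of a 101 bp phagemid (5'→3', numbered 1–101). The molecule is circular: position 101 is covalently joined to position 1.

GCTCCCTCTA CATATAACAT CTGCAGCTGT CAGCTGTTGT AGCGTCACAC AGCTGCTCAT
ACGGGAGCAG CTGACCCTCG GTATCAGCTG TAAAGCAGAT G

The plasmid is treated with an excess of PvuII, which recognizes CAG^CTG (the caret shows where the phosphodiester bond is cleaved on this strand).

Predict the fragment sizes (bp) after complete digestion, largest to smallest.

PvuII sites (CAGCTG) start at positions 24, 31, 50, 68, 85.
PvuII cuts after base 3 of each site, so after positions 26, 33, 52, 70, 87.
Circular molecule, 5 cuts → 5 fragments:
  27–33 → 7 bp
  34–52 → 19 bp
  53–70 → 18 bp
  71–87 → 17 bp
  88–101 then 1–26 → 14 + 26 = 40 bp
Sorted largest to smallest: 40, 19, 18, 17, 7 bp.

40, 19, 18, 17, 7 bp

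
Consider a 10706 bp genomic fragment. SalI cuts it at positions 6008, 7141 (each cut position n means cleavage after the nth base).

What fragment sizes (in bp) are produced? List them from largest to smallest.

6008, 3565, 1133 bp

Linear molecule, 2 cuts → 3 fragments:
  6008 − 0 = 6008 bp
  7141 − 6008 = 1133 bp
  10706 − 7141 = 3565 bp
Sorted largest to smallest: 6008, 3565, 1133 bp.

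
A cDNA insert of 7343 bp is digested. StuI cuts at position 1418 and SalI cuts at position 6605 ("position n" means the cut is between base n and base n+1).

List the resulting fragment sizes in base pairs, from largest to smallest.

5187, 1418, 738 bp

Combined cut positions (sorted): 1418, 6605.
Linear molecule, 2 cuts → 3 fragments:
  1418 − 0 = 1418 bp
  6605 − 1418 = 5187 bp
  7343 − 6605 = 738 bp
Sorted largest to smallest: 5187, 1418, 738 bp.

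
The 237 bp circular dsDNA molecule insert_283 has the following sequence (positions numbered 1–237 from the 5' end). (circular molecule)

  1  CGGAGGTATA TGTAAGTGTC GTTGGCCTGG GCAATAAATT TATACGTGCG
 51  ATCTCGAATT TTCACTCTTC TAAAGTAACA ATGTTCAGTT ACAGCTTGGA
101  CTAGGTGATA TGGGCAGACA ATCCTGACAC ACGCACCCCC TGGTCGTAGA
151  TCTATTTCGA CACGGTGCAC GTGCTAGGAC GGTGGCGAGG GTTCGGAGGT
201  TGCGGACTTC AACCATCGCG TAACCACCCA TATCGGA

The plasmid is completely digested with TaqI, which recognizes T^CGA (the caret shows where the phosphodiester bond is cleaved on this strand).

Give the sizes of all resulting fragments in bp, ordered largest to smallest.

134, 103 bp

TaqI sites (TCGA) start at positions 54, 157.
TaqI cuts after the first base of each site, so after positions 54, 157.
Circular molecule, 2 cuts → 2 fragments:
  55–157 → 103 bp
  158–237 then 1–54 → 80 + 54 = 134 bp
Sorted largest to smallest: 134, 103 bp.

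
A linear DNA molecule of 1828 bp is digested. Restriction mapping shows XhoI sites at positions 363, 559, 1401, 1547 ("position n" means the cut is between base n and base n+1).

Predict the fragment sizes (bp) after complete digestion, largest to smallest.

842, 363, 281, 196, 146 bp

Linear molecule, 4 cuts → 5 fragments:
  363 − 0 = 363 bp
  559 − 363 = 196 bp
  1401 − 559 = 842 bp
  1547 − 1401 = 146 bp
  1828 − 1547 = 281 bp
Sorted largest to smallest: 842, 363, 281, 196, 146 bp.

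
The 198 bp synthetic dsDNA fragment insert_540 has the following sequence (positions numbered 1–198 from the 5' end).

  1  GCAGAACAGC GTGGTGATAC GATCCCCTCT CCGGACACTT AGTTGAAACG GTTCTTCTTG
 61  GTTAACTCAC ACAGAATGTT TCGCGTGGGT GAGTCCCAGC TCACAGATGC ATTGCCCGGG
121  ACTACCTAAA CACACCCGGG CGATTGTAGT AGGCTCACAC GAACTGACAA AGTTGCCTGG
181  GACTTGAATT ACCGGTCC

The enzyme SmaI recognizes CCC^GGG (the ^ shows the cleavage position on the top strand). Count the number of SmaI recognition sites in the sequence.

CCCGGG occurs starting at positions 115, 135.
SmaI cuts at 2 sites.

2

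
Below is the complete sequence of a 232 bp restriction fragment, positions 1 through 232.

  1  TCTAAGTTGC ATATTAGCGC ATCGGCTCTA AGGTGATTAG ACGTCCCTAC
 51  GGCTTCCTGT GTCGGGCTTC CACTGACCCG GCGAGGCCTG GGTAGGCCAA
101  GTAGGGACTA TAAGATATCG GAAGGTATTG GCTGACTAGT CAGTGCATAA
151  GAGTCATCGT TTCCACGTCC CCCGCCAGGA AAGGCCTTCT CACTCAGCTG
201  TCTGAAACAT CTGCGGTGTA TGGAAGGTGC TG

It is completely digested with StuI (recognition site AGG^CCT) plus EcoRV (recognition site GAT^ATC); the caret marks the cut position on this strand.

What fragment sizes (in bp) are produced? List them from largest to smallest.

StuI sites (AGGCCT) start at positions 84, 182.
StuI cuts after base 3 of each site, so after positions 86, 184.
The EcoRV site (GATATC) starts at position 114.
EcoRV cuts after base 3 of each site, so after position 116.
Combined cut positions: 86, 116, 184.
Linear molecule, 3 cuts → 4 fragments:
  1–86 → 86 bp
  87–116 → 30 bp
  117–184 → 68 bp
  185–232 → 48 bp
Sorted largest to smallest: 86, 68, 48, 30 bp.

86, 68, 48, 30 bp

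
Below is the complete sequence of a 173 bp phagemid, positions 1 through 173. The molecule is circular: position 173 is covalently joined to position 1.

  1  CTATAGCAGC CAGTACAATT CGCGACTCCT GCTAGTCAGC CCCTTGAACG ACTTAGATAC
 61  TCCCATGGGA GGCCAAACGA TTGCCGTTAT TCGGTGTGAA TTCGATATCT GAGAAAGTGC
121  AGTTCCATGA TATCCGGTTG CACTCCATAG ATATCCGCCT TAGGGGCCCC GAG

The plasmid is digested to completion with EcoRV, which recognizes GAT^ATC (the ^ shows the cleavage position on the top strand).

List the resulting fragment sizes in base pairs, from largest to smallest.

127, 25, 21 bp

EcoRV sites (GATATC) start at positions 104, 129, 150.
EcoRV cuts after base 3 of each site, so after positions 106, 131, 152.
Circular molecule, 3 cuts → 3 fragments:
  107–131 → 25 bp
  132–152 → 21 bp
  153–173 then 1–106 → 21 + 106 = 127 bp
Sorted largest to smallest: 127, 25, 21 bp.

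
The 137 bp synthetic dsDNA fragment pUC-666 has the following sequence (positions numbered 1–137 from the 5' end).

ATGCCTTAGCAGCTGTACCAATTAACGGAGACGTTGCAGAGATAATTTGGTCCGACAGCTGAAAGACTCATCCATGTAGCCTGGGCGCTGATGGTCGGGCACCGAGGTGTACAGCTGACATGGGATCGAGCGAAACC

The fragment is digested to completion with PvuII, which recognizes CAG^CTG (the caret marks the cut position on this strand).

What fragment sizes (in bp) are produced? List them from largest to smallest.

PvuII sites (CAGCTG) start at positions 10, 56, 112.
PvuII cuts after base 3 of each site, so after positions 12, 58, 114.
Linear molecule, 3 cuts → 4 fragments:
  1–12 → 12 bp
  13–58 → 46 bp
  59–114 → 56 bp
  115–137 → 23 bp
Sorted largest to smallest: 56, 46, 23, 12 bp.

56, 46, 23, 12 bp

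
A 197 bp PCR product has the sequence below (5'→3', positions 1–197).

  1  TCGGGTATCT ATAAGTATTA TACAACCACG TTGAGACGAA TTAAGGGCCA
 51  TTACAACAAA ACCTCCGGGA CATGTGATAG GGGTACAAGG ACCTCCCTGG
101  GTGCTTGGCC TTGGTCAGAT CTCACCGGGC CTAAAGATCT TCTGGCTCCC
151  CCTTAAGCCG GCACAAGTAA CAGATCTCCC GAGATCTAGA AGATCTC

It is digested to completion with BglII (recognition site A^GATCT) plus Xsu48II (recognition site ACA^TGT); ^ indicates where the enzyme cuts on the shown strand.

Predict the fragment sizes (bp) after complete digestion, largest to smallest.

BglII sites (AGATCT) start at positions 117, 135, 172, 182, 191.
BglII cuts after the first base of each site, so after positions 117, 135, 172, 182, 191.
The Xsu48II site (ACATGT) starts at position 70.
Xsu48II cuts after base 3 of each site, so after position 72.
Combined cut positions: 72, 117, 135, 172, 182, 191.
Linear molecule, 6 cuts → 7 fragments:
  1–72 → 72 bp
  73–117 → 45 bp
  118–135 → 18 bp
  136–172 → 37 bp
  173–182 → 10 bp
  183–191 → 9 bp
  192–197 → 6 bp
Sorted largest to smallest: 72, 45, 37, 18, 10, 9, 6 bp.

72, 45, 37, 18, 10, 9, 6 bp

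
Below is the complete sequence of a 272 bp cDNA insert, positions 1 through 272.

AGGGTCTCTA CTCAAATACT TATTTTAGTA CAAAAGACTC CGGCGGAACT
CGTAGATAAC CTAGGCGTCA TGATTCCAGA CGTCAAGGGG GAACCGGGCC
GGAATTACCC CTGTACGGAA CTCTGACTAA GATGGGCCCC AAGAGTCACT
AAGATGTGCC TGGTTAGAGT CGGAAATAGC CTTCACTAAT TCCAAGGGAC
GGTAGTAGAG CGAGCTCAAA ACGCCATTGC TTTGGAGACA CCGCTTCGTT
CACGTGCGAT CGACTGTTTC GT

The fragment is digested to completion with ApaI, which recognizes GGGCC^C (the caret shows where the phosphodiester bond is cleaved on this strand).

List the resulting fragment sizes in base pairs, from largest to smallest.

The ApaI site (GGGCCC) starts at position 134.
ApaI cuts after base 5 of each site (before the last base), so after position 138.
Linear molecule, 1 cut → 2 fragments:
  1–138 → 138 bp
  139–272 → 134 bp
Sorted largest to smallest: 138, 134 bp.

138, 134 bp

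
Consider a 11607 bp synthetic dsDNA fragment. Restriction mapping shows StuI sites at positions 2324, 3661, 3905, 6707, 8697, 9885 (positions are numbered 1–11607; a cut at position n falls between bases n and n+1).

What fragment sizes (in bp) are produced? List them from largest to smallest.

Linear molecule, 6 cuts → 7 fragments:
  2324 − 0 = 2324 bp
  3661 − 2324 = 1337 bp
  3905 − 3661 = 244 bp
  6707 − 3905 = 2802 bp
  8697 − 6707 = 1990 bp
  9885 − 8697 = 1188 bp
  11607 − 9885 = 1722 bp
Sorted largest to smallest: 2802, 2324, 1990, 1722, 1337, 1188, 244 bp.

2802, 2324, 1990, 1722, 1337, 1188, 244 bp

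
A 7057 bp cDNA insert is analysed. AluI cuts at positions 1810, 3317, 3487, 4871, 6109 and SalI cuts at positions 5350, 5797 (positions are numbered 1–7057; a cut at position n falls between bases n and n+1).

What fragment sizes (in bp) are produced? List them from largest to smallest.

1810, 1507, 1384, 948, 479, 447, 312, 170 bp

Combined cut positions (sorted): 1810, 3317, 3487, 4871, 5350, 5797, 6109.
Linear molecule, 7 cuts → 8 fragments:
  1810 − 0 = 1810 bp
  3317 − 1810 = 1507 bp
  3487 − 3317 = 170 bp
  4871 − 3487 = 1384 bp
  5350 − 4871 = 479 bp
  5797 − 5350 = 447 bp
  6109 − 5797 = 312 bp
  7057 − 6109 = 948 bp
Sorted largest to smallest: 1810, 1507, 1384, 948, 479, 447, 312, 170 bp.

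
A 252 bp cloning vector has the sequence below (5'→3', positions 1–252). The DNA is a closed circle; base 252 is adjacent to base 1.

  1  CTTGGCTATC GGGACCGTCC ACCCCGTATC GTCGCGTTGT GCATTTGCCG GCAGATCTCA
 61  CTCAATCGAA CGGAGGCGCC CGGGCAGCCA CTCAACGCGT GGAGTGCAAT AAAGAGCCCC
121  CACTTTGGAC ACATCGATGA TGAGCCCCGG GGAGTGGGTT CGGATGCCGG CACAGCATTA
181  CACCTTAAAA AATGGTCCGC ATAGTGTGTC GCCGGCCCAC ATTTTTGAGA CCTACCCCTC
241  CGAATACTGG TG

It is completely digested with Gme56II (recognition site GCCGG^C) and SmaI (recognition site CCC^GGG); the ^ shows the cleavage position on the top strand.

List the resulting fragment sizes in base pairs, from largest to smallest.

Gme56II sites (GCCGGC) start at positions 47, 166, 211.
Gme56II cuts after base 5 of each site (before the last base), so after positions 51, 170, 215.
SmaI sites (CCCGGG) start at positions 79, 146.
SmaI cuts after base 3 of each site, so after positions 81, 148.
Combined cut positions: 51, 81, 148, 170, 215.
Circular molecule, 5 cuts → 5 fragments:
  52–81 → 30 bp
  82–148 → 67 bp
  149–170 → 22 bp
  171–215 → 45 bp
  216–252 then 1–51 → 37 + 51 = 88 bp
Sorted largest to smallest: 88, 67, 45, 30, 22 bp.

88, 67, 45, 30, 22 bp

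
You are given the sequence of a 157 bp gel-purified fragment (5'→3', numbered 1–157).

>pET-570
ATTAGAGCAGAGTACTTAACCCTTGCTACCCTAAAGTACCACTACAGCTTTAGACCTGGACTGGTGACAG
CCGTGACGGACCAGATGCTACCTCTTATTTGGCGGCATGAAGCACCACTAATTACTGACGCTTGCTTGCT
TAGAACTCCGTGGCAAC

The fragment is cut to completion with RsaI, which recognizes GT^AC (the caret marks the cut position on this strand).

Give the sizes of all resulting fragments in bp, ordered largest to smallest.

RsaI sites (GTAC) start at positions 12, 36.
RsaI cuts after base 2 of each site, so after positions 13, 37.
Linear molecule, 2 cuts → 3 fragments:
  1–13 → 13 bp
  14–37 → 24 bp
  38–157 → 120 bp
Sorted largest to smallest: 120, 24, 13 bp.

120, 24, 13 bp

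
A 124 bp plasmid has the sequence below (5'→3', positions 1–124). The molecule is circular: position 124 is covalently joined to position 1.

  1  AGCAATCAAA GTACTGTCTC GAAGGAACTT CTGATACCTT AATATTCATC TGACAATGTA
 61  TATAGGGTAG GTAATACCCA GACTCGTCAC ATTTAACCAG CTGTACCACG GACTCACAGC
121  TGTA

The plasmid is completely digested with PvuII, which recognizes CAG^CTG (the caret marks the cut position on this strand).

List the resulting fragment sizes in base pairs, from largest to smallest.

PvuII sites (CAGCTG) start at positions 98, 117.
PvuII cuts after base 3 of each site, so after positions 100, 119.
Circular molecule, 2 cuts → 2 fragments:
  101–119 → 19 bp
  120–124 then 1–100 → 5 + 100 = 105 bp
Sorted largest to smallest: 105, 19 bp.

105, 19 bp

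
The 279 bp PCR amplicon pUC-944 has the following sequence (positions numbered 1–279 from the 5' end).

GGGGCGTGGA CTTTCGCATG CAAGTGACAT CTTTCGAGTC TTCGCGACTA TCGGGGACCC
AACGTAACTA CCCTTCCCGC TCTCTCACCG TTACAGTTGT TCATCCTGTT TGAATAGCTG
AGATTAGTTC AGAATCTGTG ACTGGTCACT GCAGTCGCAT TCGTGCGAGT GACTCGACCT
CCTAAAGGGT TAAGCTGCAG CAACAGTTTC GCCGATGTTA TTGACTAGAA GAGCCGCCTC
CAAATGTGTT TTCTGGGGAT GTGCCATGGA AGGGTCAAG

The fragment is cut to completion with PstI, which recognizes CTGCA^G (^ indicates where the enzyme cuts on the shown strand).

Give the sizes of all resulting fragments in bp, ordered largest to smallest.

153, 80, 46 bp

PstI sites (CTGCAG) start at positions 149, 195.
PstI cuts after base 5 of each site (before the last base), so after positions 153, 199.
Linear molecule, 2 cuts → 3 fragments:
  1–153 → 153 bp
  154–199 → 46 bp
  200–279 → 80 bp
Sorted largest to smallest: 153, 80, 46 bp.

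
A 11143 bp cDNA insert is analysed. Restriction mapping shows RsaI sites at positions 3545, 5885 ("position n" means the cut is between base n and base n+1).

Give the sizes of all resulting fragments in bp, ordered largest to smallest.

5258, 3545, 2340 bp

Linear molecule, 2 cuts → 3 fragments:
  3545 − 0 = 3545 bp
  5885 − 3545 = 2340 bp
  11143 − 5885 = 5258 bp
Sorted largest to smallest: 5258, 3545, 2340 bp.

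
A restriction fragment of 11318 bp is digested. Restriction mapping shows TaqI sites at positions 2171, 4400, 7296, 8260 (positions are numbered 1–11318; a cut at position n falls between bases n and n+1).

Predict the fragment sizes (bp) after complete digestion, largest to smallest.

Linear molecule, 4 cuts → 5 fragments:
  2171 − 0 = 2171 bp
  4400 − 2171 = 2229 bp
  7296 − 4400 = 2896 bp
  8260 − 7296 = 964 bp
  11318 − 8260 = 3058 bp
Sorted largest to smallest: 3058, 2896, 2229, 2171, 964 bp.

3058, 2896, 2229, 2171, 964 bp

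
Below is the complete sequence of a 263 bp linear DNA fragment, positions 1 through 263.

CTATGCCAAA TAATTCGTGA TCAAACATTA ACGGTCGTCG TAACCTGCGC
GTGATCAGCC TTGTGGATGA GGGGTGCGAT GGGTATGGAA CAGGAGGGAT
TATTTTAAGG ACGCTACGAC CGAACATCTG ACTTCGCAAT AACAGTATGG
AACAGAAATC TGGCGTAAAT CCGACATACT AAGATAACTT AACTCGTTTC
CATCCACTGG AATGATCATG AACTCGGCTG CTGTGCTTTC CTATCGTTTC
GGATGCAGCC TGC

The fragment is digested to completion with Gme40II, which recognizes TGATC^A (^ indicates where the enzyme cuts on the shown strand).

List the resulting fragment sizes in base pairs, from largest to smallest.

161, 46, 34, 22 bp

Gme40II sites (TGATCA) start at positions 18, 52, 213.
Gme40II cuts after base 5 of each site (before the last base), so after positions 22, 56, 217.
Linear molecule, 3 cuts → 4 fragments:
  1–22 → 22 bp
  23–56 → 34 bp
  57–217 → 161 bp
  218–263 → 46 bp
Sorted largest to smallest: 161, 46, 34, 22 bp.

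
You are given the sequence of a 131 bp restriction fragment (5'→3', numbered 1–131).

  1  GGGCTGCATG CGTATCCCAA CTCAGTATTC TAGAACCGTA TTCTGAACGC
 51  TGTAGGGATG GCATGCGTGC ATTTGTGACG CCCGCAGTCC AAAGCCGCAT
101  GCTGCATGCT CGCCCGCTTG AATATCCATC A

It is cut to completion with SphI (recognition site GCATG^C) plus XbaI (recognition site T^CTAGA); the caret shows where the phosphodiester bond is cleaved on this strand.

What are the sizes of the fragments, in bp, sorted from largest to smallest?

SphI sites (GCATGC) start at positions 6, 61, 97, 104.
SphI cuts after base 5 of each site (before the last base), so after positions 10, 65, 101, 108.
The XbaI site (TCTAGA) starts at position 29.
XbaI cuts after the first base of each site, so after position 29.
Combined cut positions: 10, 29, 65, 101, 108.
Linear molecule, 5 cuts → 6 fragments:
  1–10 → 10 bp
  11–29 → 19 bp
  30–65 → 36 bp
  66–101 → 36 bp
  102–108 → 7 bp
  109–131 → 23 bp
Sorted largest to smallest: 36, 36, 23, 19, 10, 7 bp.

36, 36, 23, 19, 10, 7 bp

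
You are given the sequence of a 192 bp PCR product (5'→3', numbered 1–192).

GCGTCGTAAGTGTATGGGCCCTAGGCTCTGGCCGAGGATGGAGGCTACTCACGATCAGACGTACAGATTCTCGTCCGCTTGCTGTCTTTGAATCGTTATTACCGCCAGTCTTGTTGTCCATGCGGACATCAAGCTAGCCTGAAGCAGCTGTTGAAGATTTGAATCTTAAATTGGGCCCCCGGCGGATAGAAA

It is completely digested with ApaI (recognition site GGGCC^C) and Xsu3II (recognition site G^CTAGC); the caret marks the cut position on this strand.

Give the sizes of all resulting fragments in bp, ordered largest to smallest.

113, 44, 20, 15 bp

ApaI sites (GGGCCC) start at positions 16, 173.
ApaI cuts after base 5 of each site (before the last base), so after positions 20, 177.
The Xsu3II site (GCTAGC) starts at position 133.
Xsu3II cuts after the first base of each site, so after position 133.
Combined cut positions: 20, 133, 177.
Linear molecule, 3 cuts → 4 fragments:
  1–20 → 20 bp
  21–133 → 113 bp
  134–177 → 44 bp
  178–192 → 15 bp
Sorted largest to smallest: 113, 44, 20, 15 bp.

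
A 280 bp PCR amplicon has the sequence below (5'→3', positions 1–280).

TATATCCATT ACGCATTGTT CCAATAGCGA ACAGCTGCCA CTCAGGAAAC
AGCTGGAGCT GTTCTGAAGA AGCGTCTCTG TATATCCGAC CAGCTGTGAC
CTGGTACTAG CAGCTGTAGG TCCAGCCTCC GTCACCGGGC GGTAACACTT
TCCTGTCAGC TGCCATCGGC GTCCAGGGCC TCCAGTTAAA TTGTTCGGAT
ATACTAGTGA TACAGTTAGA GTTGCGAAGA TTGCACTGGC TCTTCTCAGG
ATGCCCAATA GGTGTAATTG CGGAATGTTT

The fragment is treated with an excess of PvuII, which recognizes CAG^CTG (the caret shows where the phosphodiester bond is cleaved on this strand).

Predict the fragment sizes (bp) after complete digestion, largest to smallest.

121, 46, 41, 34, 20, 18 bp

PvuII sites (CAGCTG) start at positions 32, 50, 91, 111, 157.
PvuII cuts after base 3 of each site, so after positions 34, 52, 93, 113, 159.
Linear molecule, 5 cuts → 6 fragments:
  1–34 → 34 bp
  35–52 → 18 bp
  53–93 → 41 bp
  94–113 → 20 bp
  114–159 → 46 bp
  160–280 → 121 bp
Sorted largest to smallest: 121, 46, 41, 34, 20, 18 bp.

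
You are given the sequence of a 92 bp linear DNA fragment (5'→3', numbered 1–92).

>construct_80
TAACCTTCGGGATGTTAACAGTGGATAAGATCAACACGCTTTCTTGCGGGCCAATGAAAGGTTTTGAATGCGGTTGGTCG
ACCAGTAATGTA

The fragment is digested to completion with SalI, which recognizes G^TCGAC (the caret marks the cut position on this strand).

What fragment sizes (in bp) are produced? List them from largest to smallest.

77, 15 bp

The SalI site (GTCGAC) starts at position 77.
SalI cuts after the first base of each site, so after position 77.
Linear molecule, 1 cut → 2 fragments:
  1–77 → 77 bp
  78–92 → 15 bp
Sorted largest to smallest: 77, 15 bp.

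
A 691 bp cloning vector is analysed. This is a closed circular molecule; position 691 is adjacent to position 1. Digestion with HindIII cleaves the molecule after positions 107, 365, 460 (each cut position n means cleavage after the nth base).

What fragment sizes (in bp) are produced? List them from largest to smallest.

Circular molecule, 3 cuts → 3 fragments:
  365 − 107 = 258 bp
  460 − 365 = 95 bp
  wrap: 691 − 460 + 107 = 338 bp
Sorted largest to smallest: 338, 258, 95 bp.

338, 258, 95 bp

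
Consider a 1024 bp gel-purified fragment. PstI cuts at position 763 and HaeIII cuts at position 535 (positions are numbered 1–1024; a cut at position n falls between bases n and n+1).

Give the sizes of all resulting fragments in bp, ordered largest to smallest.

535, 261, 228 bp

Combined cut positions (sorted): 535, 763.
Linear molecule, 2 cuts → 3 fragments:
  535 − 0 = 535 bp
  763 − 535 = 228 bp
  1024 − 763 = 261 bp
Sorted largest to smallest: 535, 261, 228 bp.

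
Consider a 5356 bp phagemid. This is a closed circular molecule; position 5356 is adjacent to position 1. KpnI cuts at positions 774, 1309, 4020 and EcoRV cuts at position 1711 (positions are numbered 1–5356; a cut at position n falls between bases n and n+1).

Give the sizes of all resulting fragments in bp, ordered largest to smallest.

Combined cut positions (sorted): 774, 1309, 1711, 4020.
Circular molecule, 4 cuts → 4 fragments:
  1309 − 774 = 535 bp
  1711 − 1309 = 402 bp
  4020 − 1711 = 2309 bp
  wrap: 5356 − 4020 + 774 = 2110 bp
Sorted largest to smallest: 2309, 2110, 535, 402 bp.

2309, 2110, 535, 402 bp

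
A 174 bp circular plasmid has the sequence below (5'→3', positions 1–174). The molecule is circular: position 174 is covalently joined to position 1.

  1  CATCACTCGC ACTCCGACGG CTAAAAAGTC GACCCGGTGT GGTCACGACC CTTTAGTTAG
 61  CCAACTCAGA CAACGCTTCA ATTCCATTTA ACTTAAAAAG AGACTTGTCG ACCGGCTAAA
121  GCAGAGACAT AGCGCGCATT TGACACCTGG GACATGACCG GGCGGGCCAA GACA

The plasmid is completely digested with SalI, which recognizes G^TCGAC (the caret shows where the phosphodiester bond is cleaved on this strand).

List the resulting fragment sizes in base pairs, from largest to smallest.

SalI sites (GTCGAC) start at positions 28, 107.
SalI cuts after the first base of each site, so after positions 28, 107.
Circular molecule, 2 cuts → 2 fragments:
  29–107 → 79 bp
  108–174 then 1–28 → 67 + 28 = 95 bp
Sorted largest to smallest: 95, 79 bp.

95, 79 bp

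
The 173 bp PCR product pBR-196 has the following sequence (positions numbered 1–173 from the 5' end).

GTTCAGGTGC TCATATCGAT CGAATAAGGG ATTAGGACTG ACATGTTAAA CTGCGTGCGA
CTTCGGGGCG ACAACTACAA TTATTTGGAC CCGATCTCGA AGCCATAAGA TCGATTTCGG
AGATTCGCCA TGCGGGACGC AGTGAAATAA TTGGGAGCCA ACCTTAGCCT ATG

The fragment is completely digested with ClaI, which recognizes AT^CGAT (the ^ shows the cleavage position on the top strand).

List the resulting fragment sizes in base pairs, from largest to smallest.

95, 62, 16 bp

ClaI sites (ATCGAT) start at positions 15, 110.
ClaI cuts after base 2 of each site, so after positions 16, 111.
Linear molecule, 2 cuts → 3 fragments:
  1–16 → 16 bp
  17–111 → 95 bp
  112–173 → 62 bp
Sorted largest to smallest: 95, 62, 16 bp.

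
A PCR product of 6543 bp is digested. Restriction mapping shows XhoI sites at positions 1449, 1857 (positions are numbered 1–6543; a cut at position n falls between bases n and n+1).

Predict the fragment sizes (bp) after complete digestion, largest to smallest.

Linear molecule, 2 cuts → 3 fragments:
  1449 − 0 = 1449 bp
  1857 − 1449 = 408 bp
  6543 − 1857 = 4686 bp
Sorted largest to smallest: 4686, 1449, 408 bp.

4686, 1449, 408 bp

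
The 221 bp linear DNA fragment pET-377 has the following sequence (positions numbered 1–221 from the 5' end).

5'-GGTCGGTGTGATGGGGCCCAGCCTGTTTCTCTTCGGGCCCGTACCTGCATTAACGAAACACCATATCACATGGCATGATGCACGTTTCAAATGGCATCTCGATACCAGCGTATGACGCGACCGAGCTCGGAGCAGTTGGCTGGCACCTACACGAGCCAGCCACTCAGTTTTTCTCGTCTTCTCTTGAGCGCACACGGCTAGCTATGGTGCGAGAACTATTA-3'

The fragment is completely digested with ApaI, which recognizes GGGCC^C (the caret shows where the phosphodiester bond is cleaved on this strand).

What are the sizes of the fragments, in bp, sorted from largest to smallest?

182, 21, 18 bp

ApaI sites (GGGCCC) start at positions 14, 35.
ApaI cuts after base 5 of each site (before the last base), so after positions 18, 39.
Linear molecule, 2 cuts → 3 fragments:
  1–18 → 18 bp
  19–39 → 21 bp
  40–221 → 182 bp
Sorted largest to smallest: 182, 21, 18 bp.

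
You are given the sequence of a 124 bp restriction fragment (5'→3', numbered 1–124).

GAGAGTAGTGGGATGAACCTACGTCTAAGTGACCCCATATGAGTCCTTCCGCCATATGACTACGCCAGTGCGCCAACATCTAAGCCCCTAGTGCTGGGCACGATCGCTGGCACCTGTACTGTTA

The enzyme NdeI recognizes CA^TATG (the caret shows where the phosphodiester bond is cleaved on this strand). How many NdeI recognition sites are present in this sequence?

CATATG occurs starting at positions 36, 53.
NdeI cuts at 2 sites.

2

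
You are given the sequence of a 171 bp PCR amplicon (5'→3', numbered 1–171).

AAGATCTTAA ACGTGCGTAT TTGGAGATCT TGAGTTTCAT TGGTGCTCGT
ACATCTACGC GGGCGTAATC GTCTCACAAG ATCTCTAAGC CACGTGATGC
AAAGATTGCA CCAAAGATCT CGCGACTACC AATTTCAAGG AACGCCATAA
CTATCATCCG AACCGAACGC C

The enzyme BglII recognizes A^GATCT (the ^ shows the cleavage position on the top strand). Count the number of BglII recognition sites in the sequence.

4

AGATCT occurs starting at positions 2, 25, 79, 115.
BglII cuts at 4 sites.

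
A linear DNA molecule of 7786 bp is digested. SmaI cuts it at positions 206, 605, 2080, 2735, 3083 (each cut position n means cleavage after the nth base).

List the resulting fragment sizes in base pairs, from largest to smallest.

Linear molecule, 5 cuts → 6 fragments:
  206 − 0 = 206 bp
  605 − 206 = 399 bp
  2080 − 605 = 1475 bp
  2735 − 2080 = 655 bp
  3083 − 2735 = 348 bp
  7786 − 3083 = 4703 bp
Sorted largest to smallest: 4703, 1475, 655, 399, 348, 206 bp.

4703, 1475, 655, 399, 348, 206 bp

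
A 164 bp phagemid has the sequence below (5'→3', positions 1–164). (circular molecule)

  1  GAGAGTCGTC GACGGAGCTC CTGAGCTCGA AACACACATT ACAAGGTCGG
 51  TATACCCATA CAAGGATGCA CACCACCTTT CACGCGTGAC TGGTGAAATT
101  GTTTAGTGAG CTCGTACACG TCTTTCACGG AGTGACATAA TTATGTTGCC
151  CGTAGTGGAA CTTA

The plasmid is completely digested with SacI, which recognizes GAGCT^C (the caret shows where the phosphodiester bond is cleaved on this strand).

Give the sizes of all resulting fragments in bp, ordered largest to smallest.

85, 71, 8 bp

SacI sites (GAGCTC) start at positions 15, 23, 108.
SacI cuts after base 5 of each site (before the last base), so after positions 19, 27, 112.
Circular molecule, 3 cuts → 3 fragments:
  20–27 → 8 bp
  28–112 → 85 bp
  113–164 then 1–19 → 52 + 19 = 71 bp
Sorted largest to smallest: 85, 71, 8 bp.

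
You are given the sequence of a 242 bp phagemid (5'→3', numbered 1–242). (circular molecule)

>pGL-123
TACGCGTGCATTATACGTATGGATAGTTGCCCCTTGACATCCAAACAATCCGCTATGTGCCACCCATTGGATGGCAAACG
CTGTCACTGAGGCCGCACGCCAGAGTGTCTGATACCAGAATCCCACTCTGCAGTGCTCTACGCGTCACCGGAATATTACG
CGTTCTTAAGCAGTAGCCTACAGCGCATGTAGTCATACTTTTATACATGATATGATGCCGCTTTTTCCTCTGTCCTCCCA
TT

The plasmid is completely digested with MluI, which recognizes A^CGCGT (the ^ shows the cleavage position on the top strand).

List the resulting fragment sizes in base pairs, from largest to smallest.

MluI sites (ACGCGT) start at positions 2, 140, 158.
MluI cuts after the first base of each site, so after positions 2, 140, 158.
Circular molecule, 3 cuts → 3 fragments:
  3–140 → 138 bp
  141–158 → 18 bp
  159–242 then 1–2 → 84 + 2 = 86 bp
Sorted largest to smallest: 138, 86, 18 bp.

138, 86, 18 bp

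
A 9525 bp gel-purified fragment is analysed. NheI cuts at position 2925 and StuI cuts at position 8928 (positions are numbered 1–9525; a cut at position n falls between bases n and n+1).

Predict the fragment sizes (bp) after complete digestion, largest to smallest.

6003, 2925, 597 bp

Combined cut positions (sorted): 2925, 8928.
Linear molecule, 2 cuts → 3 fragments:
  2925 − 0 = 2925 bp
  8928 − 2925 = 6003 bp
  9525 − 8928 = 597 bp
Sorted largest to smallest: 6003, 2925, 597 bp.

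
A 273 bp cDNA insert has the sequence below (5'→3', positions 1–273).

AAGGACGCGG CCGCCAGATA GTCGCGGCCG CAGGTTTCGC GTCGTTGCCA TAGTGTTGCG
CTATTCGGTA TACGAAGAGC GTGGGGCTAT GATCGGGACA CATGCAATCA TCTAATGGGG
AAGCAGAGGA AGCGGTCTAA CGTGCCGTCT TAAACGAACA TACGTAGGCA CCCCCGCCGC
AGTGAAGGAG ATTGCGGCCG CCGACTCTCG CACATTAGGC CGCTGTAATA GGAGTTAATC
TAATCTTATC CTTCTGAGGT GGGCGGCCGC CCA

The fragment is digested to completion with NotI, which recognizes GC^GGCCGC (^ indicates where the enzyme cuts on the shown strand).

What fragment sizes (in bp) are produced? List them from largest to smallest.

170, 69, 17, 9, 8 bp

NotI sites (GCGGCCGC) start at positions 7, 24, 194, 263.
NotI cuts after base 2 of each site, so after positions 8, 25, 195, 264.
Linear molecule, 4 cuts → 5 fragments:
  1–8 → 8 bp
  9–25 → 17 bp
  26–195 → 170 bp
  196–264 → 69 bp
  265–273 → 9 bp
Sorted largest to smallest: 170, 69, 17, 9, 8 bp.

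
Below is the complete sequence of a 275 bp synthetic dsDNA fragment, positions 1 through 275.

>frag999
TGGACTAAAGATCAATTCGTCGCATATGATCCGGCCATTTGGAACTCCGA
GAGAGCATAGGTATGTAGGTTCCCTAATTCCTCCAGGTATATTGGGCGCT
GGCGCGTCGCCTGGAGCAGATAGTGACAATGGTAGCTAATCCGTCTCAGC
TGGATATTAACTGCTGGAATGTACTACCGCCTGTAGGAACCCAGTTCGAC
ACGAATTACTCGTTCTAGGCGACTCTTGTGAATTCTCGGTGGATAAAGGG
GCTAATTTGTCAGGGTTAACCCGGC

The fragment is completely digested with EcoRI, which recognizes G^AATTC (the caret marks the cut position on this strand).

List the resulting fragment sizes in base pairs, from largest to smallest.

The EcoRI site (GAATTC) starts at position 230.
EcoRI cuts after the first base of each site, so after position 230.
Linear molecule, 1 cut → 2 fragments:
  1–230 → 230 bp
  231–275 → 45 bp
Sorted largest to smallest: 230, 45 bp.

230, 45 bp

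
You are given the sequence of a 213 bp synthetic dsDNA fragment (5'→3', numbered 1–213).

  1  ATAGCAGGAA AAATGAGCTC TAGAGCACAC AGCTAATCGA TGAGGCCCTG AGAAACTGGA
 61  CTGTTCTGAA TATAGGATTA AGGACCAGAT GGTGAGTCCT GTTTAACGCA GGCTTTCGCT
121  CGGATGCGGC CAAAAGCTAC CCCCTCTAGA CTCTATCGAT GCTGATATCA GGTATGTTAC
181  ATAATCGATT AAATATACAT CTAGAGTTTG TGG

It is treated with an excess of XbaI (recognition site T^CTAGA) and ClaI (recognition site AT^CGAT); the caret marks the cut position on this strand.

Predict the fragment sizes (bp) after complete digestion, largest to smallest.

108, 29, 19, 18, 15, 13, 11 bp

XbaI sites (TCTAGA) start at positions 19, 145, 200.
XbaI cuts after the first base of each site, so after positions 19, 145, 200.
ClaI sites (ATCGAT) start at positions 36, 155, 184.
ClaI cuts after base 2 of each site, so after positions 37, 156, 185.
Combined cut positions: 19, 37, 145, 156, 185, 200.
Linear molecule, 6 cuts → 7 fragments:
  1–19 → 19 bp
  20–37 → 18 bp
  38–145 → 108 bp
  146–156 → 11 bp
  157–185 → 29 bp
  186–200 → 15 bp
  201–213 → 13 bp
Sorted largest to smallest: 108, 29, 19, 18, 15, 13, 11 bp.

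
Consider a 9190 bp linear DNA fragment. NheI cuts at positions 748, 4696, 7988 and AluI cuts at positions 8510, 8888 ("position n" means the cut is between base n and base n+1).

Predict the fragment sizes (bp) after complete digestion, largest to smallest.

3948, 3292, 748, 522, 378, 302 bp

Combined cut positions (sorted): 748, 4696, 7988, 8510, 8888.
Linear molecule, 5 cuts → 6 fragments:
  748 − 0 = 748 bp
  4696 − 748 = 3948 bp
  7988 − 4696 = 3292 bp
  8510 − 7988 = 522 bp
  8888 − 8510 = 378 bp
  9190 − 8888 = 302 bp
Sorted largest to smallest: 3948, 3292, 748, 522, 378, 302 bp.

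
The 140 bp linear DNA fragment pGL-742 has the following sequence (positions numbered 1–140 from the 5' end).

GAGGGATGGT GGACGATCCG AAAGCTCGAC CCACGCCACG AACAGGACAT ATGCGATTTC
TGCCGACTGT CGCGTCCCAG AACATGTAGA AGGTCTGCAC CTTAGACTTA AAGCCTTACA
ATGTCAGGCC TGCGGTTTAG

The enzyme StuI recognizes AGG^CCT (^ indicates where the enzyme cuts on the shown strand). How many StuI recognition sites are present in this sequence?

AGGCCT occurs starting at position 126.
StuI cuts at 1 site.

1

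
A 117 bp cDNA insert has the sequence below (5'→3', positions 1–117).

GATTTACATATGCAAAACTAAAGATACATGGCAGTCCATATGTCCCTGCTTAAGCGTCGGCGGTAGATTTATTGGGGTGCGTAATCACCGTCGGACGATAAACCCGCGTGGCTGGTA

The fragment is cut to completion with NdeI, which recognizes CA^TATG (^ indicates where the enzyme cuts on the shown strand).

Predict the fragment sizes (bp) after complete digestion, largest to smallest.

79, 30, 8 bp

NdeI sites (CATATG) start at positions 7, 37.
NdeI cuts after base 2 of each site, so after positions 8, 38.
Linear molecule, 2 cuts → 3 fragments:
  1–8 → 8 bp
  9–38 → 30 bp
  39–117 → 79 bp
Sorted largest to smallest: 79, 30, 8 bp.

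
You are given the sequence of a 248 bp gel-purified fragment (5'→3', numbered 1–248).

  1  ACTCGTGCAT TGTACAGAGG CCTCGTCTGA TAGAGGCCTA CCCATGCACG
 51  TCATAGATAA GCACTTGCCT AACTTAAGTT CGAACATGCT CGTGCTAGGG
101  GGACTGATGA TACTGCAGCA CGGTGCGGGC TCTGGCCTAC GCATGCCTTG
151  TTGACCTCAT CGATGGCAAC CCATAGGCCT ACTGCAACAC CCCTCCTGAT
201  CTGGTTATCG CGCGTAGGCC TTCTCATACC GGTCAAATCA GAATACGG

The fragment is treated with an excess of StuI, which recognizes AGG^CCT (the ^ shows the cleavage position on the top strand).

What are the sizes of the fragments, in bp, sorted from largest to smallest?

141, 41, 30, 20, 16 bp

StuI sites (AGGCCT) start at positions 18, 34, 175, 216.
StuI cuts after base 3 of each site, so after positions 20, 36, 177, 218.
Linear molecule, 4 cuts → 5 fragments:
  1–20 → 20 bp
  21–36 → 16 bp
  37–177 → 141 bp
  178–218 → 41 bp
  219–248 → 30 bp
Sorted largest to smallest: 141, 41, 30, 20, 16 bp.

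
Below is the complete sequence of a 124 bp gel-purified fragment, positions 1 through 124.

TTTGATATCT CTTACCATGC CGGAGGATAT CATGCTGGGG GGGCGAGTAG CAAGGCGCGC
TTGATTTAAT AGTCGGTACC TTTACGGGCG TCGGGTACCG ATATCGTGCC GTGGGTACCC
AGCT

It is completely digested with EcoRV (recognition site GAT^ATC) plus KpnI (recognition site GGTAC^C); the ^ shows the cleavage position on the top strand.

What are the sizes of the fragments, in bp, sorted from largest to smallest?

51, 22, 19, 16, 6, 6, 4 bp

EcoRV sites (GATATC) start at positions 4, 26, 100.
EcoRV cuts after base 3 of each site, so after positions 6, 28, 102.
KpnI sites (GGTACC) start at positions 75, 94, 114.
KpnI cuts after base 5 of each site (before the last base), so after positions 79, 98, 118.
Combined cut positions: 6, 28, 79, 98, 102, 118.
Linear molecule, 6 cuts → 7 fragments:
  1–6 → 6 bp
  7–28 → 22 bp
  29–79 → 51 bp
  80–98 → 19 bp
  99–102 → 4 bp
  103–118 → 16 bp
  119–124 → 6 bp
Sorted largest to smallest: 51, 22, 19, 16, 6, 6, 4 bp.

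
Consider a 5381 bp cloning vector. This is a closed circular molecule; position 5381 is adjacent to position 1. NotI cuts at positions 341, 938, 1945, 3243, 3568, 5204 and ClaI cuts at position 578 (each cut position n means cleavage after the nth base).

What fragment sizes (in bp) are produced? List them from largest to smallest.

Combined cut positions (sorted): 341, 578, 938, 1945, 3243, 3568, 5204.
Circular molecule, 7 cuts → 7 fragments:
  578 − 341 = 237 bp
  938 − 578 = 360 bp
  1945 − 938 = 1007 bp
  3243 − 1945 = 1298 bp
  3568 − 3243 = 325 bp
  5204 − 3568 = 1636 bp
  wrap: 5381 − 5204 + 341 = 518 bp
Sorted largest to smallest: 1636, 1298, 1007, 518, 360, 325, 237 bp.

1636, 1298, 1007, 518, 360, 325, 237 bp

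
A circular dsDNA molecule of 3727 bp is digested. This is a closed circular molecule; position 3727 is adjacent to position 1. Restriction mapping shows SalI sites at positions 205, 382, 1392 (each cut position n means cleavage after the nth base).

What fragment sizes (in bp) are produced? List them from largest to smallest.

Circular molecule, 3 cuts → 3 fragments:
  382 − 205 = 177 bp
  1392 − 382 = 1010 bp
  wrap: 3727 − 1392 + 205 = 2540 bp
Sorted largest to smallest: 2540, 1010, 177 bp.

2540, 1010, 177 bp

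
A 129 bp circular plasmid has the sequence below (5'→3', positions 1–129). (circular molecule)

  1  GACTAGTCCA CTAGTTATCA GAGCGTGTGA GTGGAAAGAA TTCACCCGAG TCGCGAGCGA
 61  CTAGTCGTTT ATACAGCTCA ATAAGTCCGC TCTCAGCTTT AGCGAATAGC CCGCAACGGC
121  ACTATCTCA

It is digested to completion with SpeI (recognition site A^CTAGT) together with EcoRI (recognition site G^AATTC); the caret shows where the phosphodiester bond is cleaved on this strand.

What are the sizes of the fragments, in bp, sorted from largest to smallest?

SpeI sites (ACTAGT) start at positions 2, 10, 60.
SpeI cuts after the first base of each site, so after positions 2, 10, 60.
The EcoRI site (GAATTC) starts at position 38.
EcoRI cuts after the first base of each site, so after position 38.
Combined cut positions: 2, 10, 38, 60.
Circular molecule, 4 cuts → 4 fragments:
  3–10 → 8 bp
  11–38 → 28 bp
  39–60 → 22 bp
  61–129 then 1–2 → 69 + 2 = 71 bp
Sorted largest to smallest: 71, 28, 22, 8 bp.

71, 28, 22, 8 bp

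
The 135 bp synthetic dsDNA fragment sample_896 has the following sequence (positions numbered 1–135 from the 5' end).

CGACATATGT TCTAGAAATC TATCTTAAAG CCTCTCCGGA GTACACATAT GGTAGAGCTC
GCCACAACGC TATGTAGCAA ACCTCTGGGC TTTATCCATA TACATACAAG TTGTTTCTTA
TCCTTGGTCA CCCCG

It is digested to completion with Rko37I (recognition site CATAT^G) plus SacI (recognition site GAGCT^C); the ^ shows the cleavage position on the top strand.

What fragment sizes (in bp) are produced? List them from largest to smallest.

76, 42, 9, 8 bp

Rko37I sites (CATATG) start at positions 4, 46.
Rko37I cuts after base 5 of each site (before the last base), so after positions 8, 50.
The SacI site (GAGCTC) starts at position 55.
SacI cuts after base 5 of each site (before the last base), so after position 59.
Combined cut positions: 8, 50, 59.
Linear molecule, 3 cuts → 4 fragments:
  1–8 → 8 bp
  9–50 → 42 bp
  51–59 → 9 bp
  60–135 → 76 bp
Sorted largest to smallest: 76, 42, 9, 8 bp.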